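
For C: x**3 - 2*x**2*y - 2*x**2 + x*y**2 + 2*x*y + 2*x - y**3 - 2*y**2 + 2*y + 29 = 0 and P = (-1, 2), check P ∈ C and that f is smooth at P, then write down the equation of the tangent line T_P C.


Tangent line at P: 25*x - 26*y + 77 = 0.

Step 1: f(-1, 2) = 0, so P lies on C.
Step 2: partial derivatives
  f_x(x, y) = 3*x**2 - 4*x*y - 4*x + y**2 + 2*y + 2, f_y(x, y) = -2*x**2 + 2*x*y + 2*x - 3*y**2 - 4*y + 2.
  f_x(P) = 25, f_y(P) = -26 (gradient nonzero, so P is smooth).
Step 3: tangent line at P: 25·(x − -1) + -26·(y − 2) = 0.
Expanding: 25*x - 26*y + 77 = 0.


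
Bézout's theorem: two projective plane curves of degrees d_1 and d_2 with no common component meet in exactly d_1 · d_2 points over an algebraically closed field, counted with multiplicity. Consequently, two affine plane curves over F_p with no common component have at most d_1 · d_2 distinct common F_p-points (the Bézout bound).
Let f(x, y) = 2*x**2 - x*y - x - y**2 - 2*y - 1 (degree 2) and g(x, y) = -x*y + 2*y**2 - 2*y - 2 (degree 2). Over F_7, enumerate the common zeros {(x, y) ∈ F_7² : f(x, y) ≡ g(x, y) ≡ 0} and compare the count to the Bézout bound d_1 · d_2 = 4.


Common zeros: ∅; count = 0; Bézout bound = 4.

deg(f) = 2, deg(g) = 2, so Bézout bound = 4.
Scan x ∈ F_7. For each x, list the y ∈ F_7 with f(x, y) ≡ 0 and those with g(x, y) ≡ 0 (mod 7); the common zeros in that column are the intersection.
  x = 0: f ≡ 0 at y ∈ {6}; g ≡ 0 at y ∈ ∅; common: ∅.
  x = 1: f ≡ 0 at y ∈ {0, 4}; g ≡ 0 at y ∈ {2, 3}; common: ∅.
  x = 2: f ≡ 0 at y ∈ {1, 2}; g ≡ 0 at y ∈ {4, 5}; common: ∅.
  x = 3: f ≡ 0 at y ∈ {0, 2}; g ≡ 0 at y ∈ ∅; common: ∅.
  x = 4: f ≡ 0 at y ∈ {3, 5}; g ≡ 0 at y ∈ ∅; common: ∅.
  x = 5: f ≡ 0 at y ∈ {3, 4}; g ≡ 0 at y ∈ {1, 6}; common: ∅.
  x = 6: f ≡ 0 at y ∈ {1, 5}; g ≡ 0 at y ∈ ∅; common: ∅.
Collecting: common zeros = ∅, so the count is 0.
Comparison with the Bézout bound: 0 ≤ 4 = deg(f)·deg(g), as expected for curves with no common component (the affine F_7-count falls short of the bound because intersections may lie at infinity, over extension fields, or carry multiplicity).


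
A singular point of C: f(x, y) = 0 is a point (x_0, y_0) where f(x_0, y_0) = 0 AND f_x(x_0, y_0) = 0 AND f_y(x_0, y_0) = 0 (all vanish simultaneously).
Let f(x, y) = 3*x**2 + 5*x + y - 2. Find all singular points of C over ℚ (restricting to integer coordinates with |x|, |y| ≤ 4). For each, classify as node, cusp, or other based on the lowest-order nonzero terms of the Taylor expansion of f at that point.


No singular points in the scanned grid; C is smooth there.

Compute partial derivatives:
  f_x = 6*x + 5.
  f_y = 1.
f_y = 1 is a nonzero constant, so f_y never vanishes: no point (x, y) can satisfy f = f_x = f_y = 0. In particular no (x, y) ∈ {−4, ..., 4}² is singular; the curve is smooth.


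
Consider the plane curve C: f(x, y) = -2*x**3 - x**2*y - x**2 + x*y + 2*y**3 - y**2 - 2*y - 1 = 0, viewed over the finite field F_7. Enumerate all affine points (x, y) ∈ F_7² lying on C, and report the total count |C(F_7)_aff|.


Affine F_7-points: {(0, 2), (1, 3), (2, 0), (4, 2), (5, 2), (5, 4), (5, 5), (6, 0)}; count = 8.

For each of the 49 pairs (x, y) ∈ F_7², evaluate f(x, y) mod 7. Record the zeros.
  x = 0: [0↦6, 1↦5, 2↦0, 3↦3, 4↦5, 5↦4, 6↦5]  zeros at y ∈ {2}
  x = 1: [0↦3, 1↦2, 2↦4, 3↦0, 4↦2, 5↦1, 6↦2]  zeros at y ∈ {3}
  x = 2: [0↦0, 1↦4, 2↦4, 3↦5, 4↦5, 5↦2, 6↦1]  zeros at y ∈ {0}
  x = 3: [0↦6, 1↦6, 2↦2, 3↦6, 4↦2, 5↦2, 6↦4]  zeros at y ∈ ∅
  x = 4: [0↦2, 1↦3, 2↦0, 3↦5, 4↦2, 5↦3, 6↦6]  zeros at y ∈ {2}
  x = 5: [0↦4, 1↦4, 2↦0, 3↦4, 4↦0, 5↦0, 6↦2]  zeros at y ∈ {2, 4, 5}
  x = 6: [0↦0, 1↦4, 2↦4, 3↦5, 4↦5, 5↦2, 6↦1]  zeros at y ∈ {0}
Collecting zeros: affine points = {(0, 2), (1, 3), (2, 0), (4, 2), (5, 2), (5, 4), (5, 5), (6, 0)}.
Total count |C(F_7)_aff| = 8.


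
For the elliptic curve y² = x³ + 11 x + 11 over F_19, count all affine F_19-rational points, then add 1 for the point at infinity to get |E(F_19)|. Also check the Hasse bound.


Affine points = {(0, 7), (0, 12), (1, 2), (1, 17), (4, 9), (4, 10), (5, 1), (5, 18), (10, 0), (11, 0), (12, 3), (12, 16), (15, 6), (15, 13), (17, 0)}; affine count = 15; |E(F_19)| = 16.

Discriminant check: Δ ∝ 4a³ + 27b² = 4·11³ + 27·11² = 4·1331 + 27·121 ≡ 3 (mod 19). Nonzero ⇒ E is nonsingular.
For each x ∈ F_19, compute rhs = x³ + 11·x + 11 mod 19, then count y ∈ F_19 with y² ≡ rhs.
  x = 0: rhs = 11, matching y values: 7, 12 (2 points).
  x = 1: rhs = 4, matching y values: 2, 17 (2 points).
  x = 2: rhs = 3, matching y values: none (0 points).
  x = 3: rhs = 14, matching y values: none (0 points).
  x = 4: rhs = 5, matching y values: 9, 10 (2 points).
  x = 5: rhs = 1, matching y values: 1, 18 (2 points).
  x = 6: rhs = 8, matching y values: none (0 points).
  x = 7: rhs = 13, matching y values: none (0 points).
  x = 8: rhs = 3, matching y values: none (0 points).
  x = 9: rhs = 3, matching y values: none (0 points).
  x = 10: rhs = 0, matching y values: 0 (1 points).
  x = 11: rhs = 0, matching y values: 0 (1 points).
  x = 12: rhs = 9, matching y values: 3, 16 (2 points).
  x = 13: rhs = 14, matching y values: none (0 points).
  x = 14: rhs = 2, matching y values: none (0 points).
  x = 15: rhs = 17, matching y values: 6, 13 (2 points).
  x = 16: rhs = 8, matching y values: none (0 points).
  x = 17: rhs = 0, matching y values: 0 (1 points).
  x = 18: rhs = 18, matching y values: none (0 points).
Total affine count: 15.
Full point count |E(F_19)| = 15 + 1 = 16.
Hasse bound: |16 − (19+1)| = |-4| = 4 ≤ 2√19 ≈ 8.7178 ✓.


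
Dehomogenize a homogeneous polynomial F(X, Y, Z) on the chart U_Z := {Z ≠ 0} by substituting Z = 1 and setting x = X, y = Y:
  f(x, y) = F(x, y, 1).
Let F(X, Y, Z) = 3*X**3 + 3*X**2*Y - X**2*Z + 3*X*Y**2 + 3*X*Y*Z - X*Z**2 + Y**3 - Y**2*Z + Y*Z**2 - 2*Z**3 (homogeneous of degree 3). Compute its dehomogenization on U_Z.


f(x, y) = 3*x**3 + 3*x**2*y - x**2 + 3*x*y**2 + 3*x*y - x + y**3 - y**2 + y - 2

On U_Z we set Z = 1. Each monomial c·X^i·Y^j·Z^k in F becomes c·x^i·y^j·1^k = c·x^i·y^j.
Substituting Z = 1: F(X, Y, 1) = 3*x**3 + 3*x**2*y - x**2 + 3*x*y**2 + 3*x*y - x + y**3 - y**2 + y - 2.
Note: deg(f) ≤ deg(F) = 3; strict inequality happens when F is divisible by Z (lost terms).


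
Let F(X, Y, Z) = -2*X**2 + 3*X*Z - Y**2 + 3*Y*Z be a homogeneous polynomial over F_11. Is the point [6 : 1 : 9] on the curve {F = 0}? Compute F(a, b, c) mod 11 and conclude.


F(6,1,9) ≡ 6 (mod 11); P is NOT on the curve.

Evaluate F(6, 1, 9) term-by-term (mod 11).
  -2*X**2 ↦ -2·36·1·1 = -72
  3*X*Z ↦ 3·6·1·9 = 162
  -Y**2 ↦ -1·1·1·1 = -1
  3*Y*Z ↦ 3·1·1·9 = 27
Sum: F(6, 1, 9) = (-72) + (162) + (-1) + (27) = 116.
Reducing mod 11: 116 ≡ 6 (mod 11).
Since F(a, b, c) ≡ 6 ≠ 0 (mod 11), P does NOT lie on the curve.


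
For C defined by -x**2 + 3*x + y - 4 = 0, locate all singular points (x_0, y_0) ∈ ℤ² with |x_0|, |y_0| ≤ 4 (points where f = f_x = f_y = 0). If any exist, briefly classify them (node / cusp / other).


No singular points in the scanned grid; C is smooth there.

Compute partial derivatives:
  f_x = 3 - 2*x.
  f_y = 1.
f_y = 1 is a nonzero constant, so f_y never vanishes: no point (x, y) can satisfy f = f_x = f_y = 0. In particular no (x, y) ∈ {−4, ..., 4}² is singular; the curve is smooth.


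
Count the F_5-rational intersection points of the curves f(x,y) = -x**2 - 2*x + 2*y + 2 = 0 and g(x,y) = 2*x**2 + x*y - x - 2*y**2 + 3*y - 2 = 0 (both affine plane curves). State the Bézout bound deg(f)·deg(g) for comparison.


Common zeros: {(3, 4)}; count = 1; Bézout bound = 4.

deg(f) = 2, deg(g) = 2, so Bézout bound = 4.
Scan x ∈ F_5. For each x, list the y ∈ F_5 with f(x, y) ≡ 0 and those with g(x, y) ≡ 0 (mod 5); the common zeros in that column are the intersection.
  x = 0: f ≡ 0 at y ∈ {4}; g ≡ 0 at y ∈ ∅; common: ∅.
  x = 1: f ≡ 0 at y ∈ {3}; g ≡ 0 at y ∈ ∅; common: ∅.
  x = 2: f ≡ 0 at y ∈ {3}; g ≡ 0 at y ∈ ∅; common: ∅.
  x = 3: f ≡ 0 at y ∈ {4}; g ≡ 0 at y ∈ {4}; common: {4}.
  x = 4: f ≡ 0 at y ∈ {1}; g ≡ 0 at y ∈ ∅; common: ∅.
Collecting: common zeros = {(3, 4)}, so the count is 1.
Comparison with the Bézout bound: 1 ≤ 4 = deg(f)·deg(g), as expected for curves with no common component (the affine F_5-count falls short of the bound because intersections may lie at infinity, over extension fields, or carry multiplicity).


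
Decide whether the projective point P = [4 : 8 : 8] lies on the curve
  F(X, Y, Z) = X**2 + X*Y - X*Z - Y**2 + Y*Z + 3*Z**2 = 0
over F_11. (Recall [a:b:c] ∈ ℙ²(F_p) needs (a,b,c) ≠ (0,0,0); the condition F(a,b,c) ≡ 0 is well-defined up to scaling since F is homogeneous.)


F(4,8,8) ≡ 10 (mod 11); P is NOT on the curve.

Evaluate F(4, 8, 8) term-by-term (mod 11).
  X**2 ↦ 1·16·1·1 = 16
  X*Y ↦ 1·4·8·1 = 32
  -X*Z ↦ -1·4·1·8 = -32
  -Y**2 ↦ -1·1·64·1 = -64
  Y*Z ↦ 1·1·8·8 = 64
  3*Z**2 ↦ 3·1·1·64 = 192
Sum: F(4, 8, 8) = (16) + (32) + (-32) + (-64) + (64) + (192) = 208.
Reducing mod 11: 208 ≡ 10 (mod 11).
Since F(a, b, c) ≡ 10 ≠ 0 (mod 11), P does NOT lie on the curve.


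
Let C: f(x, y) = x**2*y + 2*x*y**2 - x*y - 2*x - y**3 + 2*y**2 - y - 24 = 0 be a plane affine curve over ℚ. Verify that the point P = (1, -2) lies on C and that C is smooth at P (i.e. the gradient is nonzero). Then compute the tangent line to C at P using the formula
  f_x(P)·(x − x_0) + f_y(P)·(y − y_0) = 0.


Tangent line at P: 4*x - 29*y - 62 = 0.

Step 1: f(1, -2) = 0, so P lies on C.
Step 2: partial derivatives
  f_x(x, y) = 2*x*y + 2*y**2 - y - 2, f_y(x, y) = x**2 + 4*x*y - x - 3*y**2 + 4*y - 1.
  f_x(P) = 4, f_y(P) = -29 (gradient nonzero, so P is smooth).
Step 3: tangent line at P: 4·(x − 1) + -29·(y − -2) = 0.
Expanding: 4*x - 29*y - 62 = 0.


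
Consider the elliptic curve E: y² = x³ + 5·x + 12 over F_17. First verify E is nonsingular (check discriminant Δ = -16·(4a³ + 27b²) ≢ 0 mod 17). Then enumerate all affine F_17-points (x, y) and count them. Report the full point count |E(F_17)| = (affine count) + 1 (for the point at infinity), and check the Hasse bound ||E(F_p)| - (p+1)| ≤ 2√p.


Affine points = {(1, 1), (1, 16), (2, 8), (2, 9), (5, 3), (5, 14), (7, 4), (7, 13), (9, 2), (9, 15), (10, 5), (10, 12), (11, 2), (11, 15), (12, 7), (12, 10), (13, 8), (13, 9), (14, 2), (14, 15)}; affine count = 20; |E(F_17)| = 21.

Discriminant check: Δ ∝ 4a³ + 27b² = 4·5³ + 27·12² = 4·125 + 27·144 ≡ 2 (mod 17). Nonzero ⇒ E is nonsingular.
For each x ∈ F_17, compute rhs = x³ + 5·x + 12 mod 17, then count y ∈ F_17 with y² ≡ rhs.
  x = 0: rhs = 12, matching y values: none (0 points).
  x = 1: rhs = 1, matching y values: 1, 16 (2 points).
  x = 2: rhs = 13, matching y values: 8, 9 (2 points).
  x = 3: rhs = 3, matching y values: none (0 points).
  x = 4: rhs = 11, matching y values: none (0 points).
  x = 5: rhs = 9, matching y values: 3, 14 (2 points).
  x = 6: rhs = 3, matching y values: none (0 points).
  x = 7: rhs = 16, matching y values: 4, 13 (2 points).
  x = 8: rhs = 3, matching y values: none (0 points).
  x = 9: rhs = 4, matching y values: 2, 15 (2 points).
  x = 10: rhs = 8, matching y values: 5, 12 (2 points).
  x = 11: rhs = 4, matching y values: 2, 15 (2 points).
  x = 12: rhs = 15, matching y values: 7, 10 (2 points).
  x = 13: rhs = 13, matching y values: 8, 9 (2 points).
  x = 14: rhs = 4, matching y values: 2, 15 (2 points).
  x = 15: rhs = 11, matching y values: none (0 points).
  x = 16: rhs = 6, matching y values: none (0 points).
Total affine count: 20.
Full point count |E(F_17)| = 20 + 1 = 21.
Hasse bound: |21 − (17+1)| = |3| = 3 ≤ 2√17 ≈ 8.2462 ✓.


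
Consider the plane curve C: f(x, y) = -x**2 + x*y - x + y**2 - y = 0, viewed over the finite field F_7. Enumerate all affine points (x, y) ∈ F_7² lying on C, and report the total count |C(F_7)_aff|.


Affine F_7-points: {(0, 0), (0, 1), (1, 3), (1, 4), (2, 2), (2, 4), (6, 0), (6, 2)}; count = 8.

For each of the 49 pairs (x, y) ∈ F_7², evaluate f(x, y) mod 7. Record the zeros.
  x = 0: [0↦0, 1↦0, 2↦2, 3↦6, 4↦5, 5↦6, 6↦2]  zeros at y ∈ {0, 1}
  x = 1: [0↦5, 1↦6, 2↦2, 3↦0, 4↦0, 5↦2, 6↦6]  zeros at y ∈ {3, 4}
  x = 2: [0↦1, 1↦3, 2↦0, 3↦6, 4↦0, 5↦3, 6↦1]  zeros at y ∈ {2, 4}
  x = 3: [0↦2, 1↦5, 2↦3, 3↦3, 4↦5, 5↦2, 6↦1]  zeros at y ∈ ∅
  x = 4: [0↦1, 1↦5, 2↦4, 3↦5, 4↦1, 5↦6, 6↦6]  zeros at y ∈ ∅
  x = 5: [0↦5, 1↦3, 2↦3, 3↦5, 4↦2, 5↦1, 6↦2]  zeros at y ∈ ∅
  x = 6: [0↦0, 1↦6, 2↦0, 3↦3, 4↦1, 5↦1, 6↦3]  zeros at y ∈ {0, 2}
Collecting zeros: affine points = {(0, 0), (0, 1), (1, 3), (1, 4), (2, 2), (2, 4), (6, 0), (6, 2)}.
Total count |C(F_7)_aff| = 8.


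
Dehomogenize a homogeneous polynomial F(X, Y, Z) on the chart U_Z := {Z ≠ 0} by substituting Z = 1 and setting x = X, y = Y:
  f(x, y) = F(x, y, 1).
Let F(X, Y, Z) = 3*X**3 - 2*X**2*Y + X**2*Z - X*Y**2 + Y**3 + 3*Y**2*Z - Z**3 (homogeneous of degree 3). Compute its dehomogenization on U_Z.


f(x, y) = 3*x**3 - 2*x**2*y + x**2 - x*y**2 + y**3 + 3*y**2 - 1

On U_Z we set Z = 1. Each monomial c·X^i·Y^j·Z^k in F becomes c·x^i·y^j·1^k = c·x^i·y^j.
Substituting Z = 1: F(X, Y, 1) = 3*x**3 - 2*x**2*y + x**2 - x*y**2 + y**3 + 3*y**2 - 1.
Note: deg(f) ≤ deg(F) = 3; strict inequality happens when F is divisible by Z (lost terms).


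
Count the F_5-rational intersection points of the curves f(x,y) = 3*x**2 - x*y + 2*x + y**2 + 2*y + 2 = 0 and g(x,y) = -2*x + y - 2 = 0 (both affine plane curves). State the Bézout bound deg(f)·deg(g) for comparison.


Common zeros: {(0, 2)}; count = 1; Bézout bound = 2.

deg(f) = 2, deg(g) = 1, so Bézout bound = 2.
Scan x ∈ F_5. For each x, list the y ∈ F_5 with f(x, y) ≡ 0 and those with g(x, y) ≡ 0 (mod 5); the common zeros in that column are the intersection.
  x = 0: f ≡ 0 at y ∈ {1, 2}; g ≡ 0 at y ∈ {2}; common: {2}.
  x = 1: f ≡ 0 at y ∈ ∅; g ≡ 0 at y ∈ {4}; common: ∅.
  x = 2: f ≡ 0 at y ∈ ∅; g ≡ 0 at y ∈ {1}; common: ∅.
  x = 3: f ≡ 0 at y ∈ {0, 1}; g ≡ 0 at y ∈ {3}; common: ∅.
  x = 4: f ≡ 0 at y ∈ ∅; g ≡ 0 at y ∈ {0}; common: ∅.
Collecting: common zeros = {(0, 2)}, so the count is 1.
Comparison with the Bézout bound: 1 ≤ 2 = deg(f)·deg(g), as expected for curves with no common component (the affine F_5-count falls short of the bound because intersections may lie at infinity, over extension fields, or carry multiplicity).


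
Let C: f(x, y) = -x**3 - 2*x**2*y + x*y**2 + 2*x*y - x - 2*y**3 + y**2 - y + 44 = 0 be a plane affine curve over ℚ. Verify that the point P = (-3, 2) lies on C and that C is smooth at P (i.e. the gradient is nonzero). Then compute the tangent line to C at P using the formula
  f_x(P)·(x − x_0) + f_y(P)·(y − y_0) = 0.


Tangent line at P: 4*x - 57*y + 126 = 0.

Step 1: f(-3, 2) = 0, so P lies on C.
Step 2: partial derivatives
  f_x(x, y) = -3*x**2 - 4*x*y + y**2 + 2*y - 1, f_y(x, y) = -2*x**2 + 2*x*y + 2*x - 6*y**2 + 2*y - 1.
  f_x(P) = 4, f_y(P) = -57 (gradient nonzero, so P is smooth).
Step 3: tangent line at P: 4·(x − -3) + -57·(y − 2) = 0.
Expanding: 4*x - 57*y + 126 = 0.


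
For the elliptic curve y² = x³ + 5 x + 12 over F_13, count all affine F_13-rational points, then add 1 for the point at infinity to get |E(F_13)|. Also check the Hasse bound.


Affine points = {(0, 5), (0, 8), (2, 2), (2, 11), (7, 0), (10, 3), (10, 10)}; affine count = 7; |E(F_13)| = 8.

Discriminant check: Δ ∝ 4a³ + 27b² = 4·5³ + 27·12² = 4·125 + 27·144 ≡ 7 (mod 13). Nonzero ⇒ E is nonsingular.
For each x ∈ F_13, compute rhs = x³ + 5·x + 12 mod 13, then count y ∈ F_13 with y² ≡ rhs.
  x = 0: rhs = 12, matching y values: 5, 8 (2 points).
  x = 1: rhs = 5, matching y values: none (0 points).
  x = 2: rhs = 4, matching y values: 2, 11 (2 points).
  x = 3: rhs = 2, matching y values: none (0 points).
  x = 4: rhs = 5, matching y values: none (0 points).
  x = 5: rhs = 6, matching y values: none (0 points).
  x = 6: rhs = 11, matching y values: none (0 points).
  x = 7: rhs = 0, matching y values: 0 (1 points).
  x = 8: rhs = 5, matching y values: none (0 points).
  x = 9: rhs = 6, matching y values: none (0 points).
  x = 10: rhs = 9, matching y values: 3, 10 (2 points).
  x = 11: rhs = 7, matching y values: none (0 points).
  x = 12: rhs = 6, matching y values: none (0 points).
Total affine count: 7.
Full point count |E(F_13)| = 7 + 1 = 8.
Hasse bound: |8 − (13+1)| = |-6| = 6 ≤ 2√13 ≈ 7.2111 ✓.


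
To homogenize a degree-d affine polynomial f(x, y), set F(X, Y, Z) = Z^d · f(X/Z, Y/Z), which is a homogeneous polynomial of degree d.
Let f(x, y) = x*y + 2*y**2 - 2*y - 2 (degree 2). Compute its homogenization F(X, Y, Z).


F(X, Y, Z) = X*Y + 2*Y**2 - 2*Y*Z - 2*Z**2

deg(f) = 2.
Substitute x = X/Z, y = Y/Z into f, then multiply by Z^2.
  monomial 1·x^1·y^1 ↦ 1·X^1·Y^1·Z^0.
  monomial 2·x^0·y^2 ↦ 2·X^0·Y^2·Z^0.
  monomial -2·x^0·y^1 ↦ -2·X^0·Y^1·Z^1.
  monomial -2·x^0·y^0 ↦ -2·X^0·Y^0·Z^2.
Collecting: F(X, Y, Z) = X*Y + 2*Y**2 - 2*Y*Z - 2*Z**2.


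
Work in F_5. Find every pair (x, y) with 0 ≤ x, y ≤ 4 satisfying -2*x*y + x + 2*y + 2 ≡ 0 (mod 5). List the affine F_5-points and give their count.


Affine F_5-points: {(0, 4), (2, 2), (3, 0), (4, 1)}; count = 4.

For each of the 25 pairs (x, y) ∈ F_5², evaluate f(x, y) mod 5. Record the zeros.
  x = 0: [0↦2, 1↦4, 2↦1, 3↦3, 4↦0]  zeros at y ∈ {4}
  x = 1: [0↦3, 1↦3, 2↦3, 3↦3, 4↦3]  zeros at y ∈ ∅
  x = 2: [0↦4, 1↦2, 2↦0, 3↦3, 4↦1]  zeros at y ∈ {2}
  x = 3: [0↦0, 1↦1, 2↦2, 3↦3, 4↦4]  zeros at y ∈ {0}
  x = 4: [0↦1, 1↦0, 2↦4, 3↦3, 4↦2]  zeros at y ∈ {1}
Collecting zeros: affine points = {(0, 4), (2, 2), (3, 0), (4, 1)}.
Total count |C(F_5)_aff| = 4.


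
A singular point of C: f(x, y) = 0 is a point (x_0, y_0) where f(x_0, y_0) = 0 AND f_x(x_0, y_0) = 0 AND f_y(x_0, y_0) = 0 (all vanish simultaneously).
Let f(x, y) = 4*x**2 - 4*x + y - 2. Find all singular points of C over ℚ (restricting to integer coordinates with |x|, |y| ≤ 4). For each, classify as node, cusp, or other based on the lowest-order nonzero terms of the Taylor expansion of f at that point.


No singular points in the scanned grid; C is smooth there.

Compute partial derivatives:
  f_x = 8*x - 4.
  f_y = 1.
f_y = 1 is a nonzero constant, so f_y never vanishes: no point (x, y) can satisfy f = f_x = f_y = 0. In particular no (x, y) ∈ {−4, ..., 4}² is singular; the curve is smooth.


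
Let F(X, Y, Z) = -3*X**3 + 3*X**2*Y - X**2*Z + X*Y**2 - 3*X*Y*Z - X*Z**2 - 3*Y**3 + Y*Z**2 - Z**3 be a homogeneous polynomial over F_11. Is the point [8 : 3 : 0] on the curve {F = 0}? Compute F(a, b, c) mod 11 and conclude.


F(8,3,0) ≡ 10 (mod 11); P is NOT on the curve.

Evaluate F(8, 3, 0) term-by-term (mod 11).
  -3*X**3 ↦ -3·512·1·1 = -1536
  3*X**2*Y ↦ 3·64·3·1 = 576
  -X**2*Z ↦ -1·64·1·0 = 0
  X*Y**2 ↦ 1·8·9·1 = 72
  -3*X*Y*Z ↦ -3·8·3·0 = 0
  -X*Z**2 ↦ -1·8·1·0 = 0
  -3*Y**3 ↦ -3·1·27·1 = -81
  Y*Z**2 ↦ 1·1·3·0 = 0
  -Z**3 ↦ -1·1·1·0 = 0
Sum: F(8, 3, 0) = (-1536) + (576) + (0) + (72) + (0) + (0) + (-81) + (0) + (0) = -969.
Reducing mod 11: -969 ≡ 10 (mod 11).
Since F(a, b, c) ≡ 10 ≠ 0 (mod 11), P does NOT lie on the curve.


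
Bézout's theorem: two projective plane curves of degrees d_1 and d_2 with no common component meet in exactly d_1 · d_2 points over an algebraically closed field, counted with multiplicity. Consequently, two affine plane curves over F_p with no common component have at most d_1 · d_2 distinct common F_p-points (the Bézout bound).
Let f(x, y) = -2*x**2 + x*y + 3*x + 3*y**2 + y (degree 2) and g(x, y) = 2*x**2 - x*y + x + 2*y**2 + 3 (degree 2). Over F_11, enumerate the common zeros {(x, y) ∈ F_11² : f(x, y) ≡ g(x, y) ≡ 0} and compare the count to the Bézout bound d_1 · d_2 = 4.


Common zeros: {(3, 4), (5, 7), (6, 1)}; count = 3; Bézout bound = 4.

deg(f) = 2, deg(g) = 2, so Bézout bound = 4.
Scan x ∈ F_11. For each x, list the y ∈ F_11 with f(x, y) ≡ 0 and those with g(x, y) ≡ 0 (mod 11); the common zeros in that column are the intersection.
  x = 0: f ≡ 0 at y ∈ {0, 7}; g ≡ 0 at y ∈ {2, 9}; common: ∅.
  x = 1: f ≡ 0 at y ∈ {6, 8}; g ≡ 0 at y ∈ ∅; common: ∅.
  x = 2: f ≡ 0 at y ∈ {5}; g ≡ 0 at y ∈ ∅; common: ∅.
  x = 3: f ≡ 0 at y ∈ {2, 4}; g ≡ 0 at y ∈ {3, 4}; common: {4}.
  x = 4: f ≡ 0 at y ∈ {3, 10}; g ≡ 0 at y ∈ {4, 9}; common: ∅.
  x = 5: f ≡ 0 at y ∈ {2, 7}; g ≡ 0 at y ∈ {1, 7}; common: {7}.
  x = 6: f ≡ 0 at y ∈ {1, 4}; g ≡ 0 at y ∈ {1, 2}; common: {1}.
  x = 7: f ≡ 0 at y ∈ {0, 1}; g ≡ 0 at y ∈ ∅; common: ∅.
  x = 8: f ≡ 0 at y ∈ {9, 10}; g ≡ 0 at y ∈ ∅; common: ∅.
  x = 9: f ≡ 0 at y ∈ {6, 9}; g ≡ 0 at y ∈ {3, 7}; common: ∅.
  x = 10: f ≡ 0 at y ∈ {3, 8}; g ≡ 0 at y ∈ ∅; common: ∅.
Collecting: common zeros = {(3, 4), (5, 7), (6, 1)}, so the count is 3.
Comparison with the Bézout bound: 3 ≤ 4 = deg(f)·deg(g), as expected for curves with no common component (the affine F_11-count falls short of the bound because intersections may lie at infinity, over extension fields, or carry multiplicity).


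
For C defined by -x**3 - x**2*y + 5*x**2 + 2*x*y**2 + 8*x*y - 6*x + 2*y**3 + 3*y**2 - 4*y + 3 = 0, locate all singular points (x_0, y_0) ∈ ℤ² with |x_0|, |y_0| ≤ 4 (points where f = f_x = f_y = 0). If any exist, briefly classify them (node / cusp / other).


Singular points: {(2, -1)}; classification: cusp.

Compute partial derivatives:
  f_x = -3*x**2 - 2*x*y + 10*x + 2*y**2 + 8*y - 6.
  f_y = -x**2 + 4*x*y + 8*x + 6*y**2 + 6*y - 4.
Scan x_0 ∈ {−4, ..., 4}. For each x_0, f_y(x_0, y) is a polynomial in y; find its integer roots y ∈ {−4, ..., 4}, then test f_x and f at those candidates.
  x = -4: f_y(-4, y) = 6*y**2 - 10*y - 52; no integer root y with |y| ≤ 4.
  x = -3: f_y(-3, y) = 6*y**2 - 6*y - 37; no integer root y with |y| ≤ 4.
  x = -2: f_y(-2, y) = 6*y**2 - 2*y - 24; no integer root y with |y| ≤ 4.
  x = -1: f_y(-1, y) = 6*y**2 + 2*y - 13; no integer root y with |y| ≤ 4.
  x = 0: f_y(0, y) = 6*y**2 + 6*y - 4; no integer root y with |y| ≤ 4.
  x = 1: f_y(1, y) = 6*y**2 + 10*y + 3; no integer root y with |y| ≤ 4.
  x = 2: f_y(2, y) = 6*y**2 + 14*y + 8; vanishes at y ∈ {-1}. (2, -1): f_x = 0, f = 0 — SINGULAR.
  x = 3: f_y(3, y) = 6*y**2 + 18*y + 11; no integer root y with |y| ≤ 4.
  x = 4: f_y(4, y) = 6*y**2 + 22*y + 12; vanishes at y ∈ {-3}. (4, -3): f_x = 4 ≠ 0.
Only singular point on the grid: (2, -1).
Classify: substitute x = 2 + u, y = -1 + v and expand: f = -u**3 - u**2*v + 2*u*v**2 + 2*v**3 + v**2.
No constant or linear terms (consistent with a singular point). Quadratic part: v**2. Cubic part: -u**3 - u**2*v + 2*u*v**2 + 2*v**3.
The quadratic part v**2 is a perfect square, so there is a single (double) tangent line v = 0, i.e. y = -1. Restricting the cubic part to that line (v = 0) leaves -u**3 ≠ 0, so f is not divisible by v and the branch is v² ≈ u**3 to lowest order — this is a cusp.
Classification: cusp.


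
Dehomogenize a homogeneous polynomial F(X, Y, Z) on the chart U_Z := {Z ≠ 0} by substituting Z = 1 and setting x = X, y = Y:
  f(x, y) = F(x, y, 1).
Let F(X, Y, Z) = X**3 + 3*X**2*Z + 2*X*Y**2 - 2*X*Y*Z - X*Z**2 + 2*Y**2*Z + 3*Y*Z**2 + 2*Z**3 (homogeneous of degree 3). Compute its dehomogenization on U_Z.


f(x, y) = x**3 + 3*x**2 + 2*x*y**2 - 2*x*y - x + 2*y**2 + 3*y + 2

On U_Z we set Z = 1. Each monomial c·X^i·Y^j·Z^k in F becomes c·x^i·y^j·1^k = c·x^i·y^j.
Substituting Z = 1: F(X, Y, 1) = x**3 + 3*x**2 + 2*x*y**2 - 2*x*y - x + 2*y**2 + 3*y + 2.
Note: deg(f) ≤ deg(F) = 3; strict inequality happens when F is divisible by Z (lost terms).


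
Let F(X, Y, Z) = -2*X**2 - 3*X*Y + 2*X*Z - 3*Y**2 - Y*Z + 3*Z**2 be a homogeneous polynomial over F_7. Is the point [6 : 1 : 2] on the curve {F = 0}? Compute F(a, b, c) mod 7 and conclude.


F(6,1,2) ≡ 4 (mod 7); P is NOT on the curve.

Evaluate F(6, 1, 2) term-by-term (mod 7).
  -2*X**2 ↦ -2·36·1·1 = -72
  -3*X*Y ↦ -3·6·1·1 = -18
  2*X*Z ↦ 2·6·1·2 = 24
  -3*Y**2 ↦ -3·1·1·1 = -3
  -Y*Z ↦ -1·1·1·2 = -2
  3*Z**2 ↦ 3·1·1·4 = 12
Sum: F(6, 1, 2) = (-72) + (-18) + (24) + (-3) + (-2) + (12) = -59.
Reducing mod 7: -59 ≡ 4 (mod 7).
Since F(a, b, c) ≡ 4 ≠ 0 (mod 7), P does NOT lie on the curve.


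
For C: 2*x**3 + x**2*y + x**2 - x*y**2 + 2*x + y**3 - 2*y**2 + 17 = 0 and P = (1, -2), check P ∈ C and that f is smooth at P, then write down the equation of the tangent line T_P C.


Tangent line at P: 2*x + 25*y + 48 = 0.

Step 1: f(1, -2) = 0, so P lies on C.
Step 2: partial derivatives
  f_x(x, y) = 6*x**2 + 2*x*y + 2*x - y**2 + 2, f_y(x, y) = x**2 - 2*x*y + 3*y**2 - 4*y.
  f_x(P) = 2, f_y(P) = 25 (gradient nonzero, so P is smooth).
Step 3: tangent line at P: 2·(x − 1) + 25·(y − -2) = 0.
Expanding: 2*x + 25*y + 48 = 0.


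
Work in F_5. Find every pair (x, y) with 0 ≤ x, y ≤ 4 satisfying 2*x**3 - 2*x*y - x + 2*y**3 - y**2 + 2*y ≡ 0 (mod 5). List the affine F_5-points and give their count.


Affine F_5-points: {(0, 0), (0, 4), (3, 2)}; count = 3.

For each of the 25 pairs (x, y) ∈ F_5², evaluate f(x, y) mod 5. Record the zeros.
  x = 0: [0↦0, 1↦3, 2↦1, 3↦1, 4↦0]  zeros at y ∈ {0, 4}
  x = 1: [0↦1, 1↦2, 2↦3, 3↦1, 4↦3]  zeros at y ∈ ∅
  x = 2: [0↦4, 1↦3, 2↦2, 3↦3, 4↦3]  zeros at y ∈ ∅
  x = 3: [0↦1, 1↦3, 2↦0, 3↦4, 4↦2]  zeros at y ∈ {2}
  x = 4: [0↦4, 1↦4, 2↦4, 3↦1, 4↦2]  zeros at y ∈ ∅
Collecting zeros: affine points = {(0, 0), (0, 4), (3, 2)}.
Total count |C(F_5)_aff| = 3.


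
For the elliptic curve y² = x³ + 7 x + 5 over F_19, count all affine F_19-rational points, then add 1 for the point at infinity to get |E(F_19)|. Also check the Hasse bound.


Affine points = {(0, 9), (0, 10), (6, 4), (6, 15), (7, 6), (7, 13), (10, 7), (10, 12), (11, 8), (11, 11), (14, 4), (14, 15), (18, 4), (18, 15)}; affine count = 14; |E(F_19)| = 15.

Discriminant check: Δ ∝ 4a³ + 27b² = 4·7³ + 27·5² = 4·343 + 27·25 ≡ 14 (mod 19). Nonzero ⇒ E is nonsingular.
For each x ∈ F_19, compute rhs = x³ + 7·x + 5 mod 19, then count y ∈ F_19 with y² ≡ rhs.
  x = 0: rhs = 5, matching y values: 9, 10 (2 points).
  x = 1: rhs = 13, matching y values: none (0 points).
  x = 2: rhs = 8, matching y values: none (0 points).
  x = 3: rhs = 15, matching y values: none (0 points).
  x = 4: rhs = 2, matching y values: none (0 points).
  x = 5: rhs = 13, matching y values: none (0 points).
  x = 6: rhs = 16, matching y values: 4, 15 (2 points).
  x = 7: rhs = 17, matching y values: 6, 13 (2 points).
  x = 8: rhs = 3, matching y values: none (0 points).
  x = 9: rhs = 18, matching y values: none (0 points).
  x = 10: rhs = 11, matching y values: 7, 12 (2 points).
  x = 11: rhs = 7, matching y values: 8, 11 (2 points).
  x = 12: rhs = 12, matching y values: none (0 points).
  x = 13: rhs = 13, matching y values: none (0 points).
  x = 14: rhs = 16, matching y values: 4, 15 (2 points).
  x = 15: rhs = 8, matching y values: none (0 points).
  x = 16: rhs = 14, matching y values: none (0 points).
  x = 17: rhs = 2, matching y values: none (0 points).
  x = 18: rhs = 16, matching y values: 4, 15 (2 points).
Total affine count: 14.
Full point count |E(F_19)| = 14 + 1 = 15.
Hasse bound: |15 − (19+1)| = |-5| = 5 ≤ 2√19 ≈ 8.7178 ✓.


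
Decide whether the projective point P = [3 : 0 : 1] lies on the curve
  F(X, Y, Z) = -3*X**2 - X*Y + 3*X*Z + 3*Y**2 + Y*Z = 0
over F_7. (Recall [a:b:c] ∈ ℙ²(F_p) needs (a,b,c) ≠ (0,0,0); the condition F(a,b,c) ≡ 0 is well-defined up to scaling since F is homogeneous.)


F(3,0,1) ≡ 3 (mod 7); P is NOT on the curve.

Evaluate F(3, 0, 1) term-by-term (mod 7).
  -3*X**2 ↦ -3·9·1·1 = -27
  -X*Y ↦ -1·3·0·1 = 0
  3*X*Z ↦ 3·3·1·1 = 9
  3*Y**2 ↦ 3·1·0·1 = 0
  Y*Z ↦ 1·1·0·1 = 0
Sum: F(3, 0, 1) = (-27) + (0) + (9) + (0) + (0) = -18.
Reducing mod 7: -18 ≡ 3 (mod 7).
Since F(a, b, c) ≡ 3 ≠ 0 (mod 7), P does NOT lie on the curve.


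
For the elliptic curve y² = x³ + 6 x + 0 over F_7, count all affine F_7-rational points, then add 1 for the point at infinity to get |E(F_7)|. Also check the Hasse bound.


Affine points = {(0, 0), (1, 0), (4, 2), (4, 5), (5, 1), (5, 6), (6, 0)}; affine count = 7; |E(F_7)| = 8.

Discriminant check: Δ ∝ 4a³ + 27b² = 4·6³ + 27·0² = 4·216 + 27·0 ≡ 3 (mod 7). Nonzero ⇒ E is nonsingular.
For each x ∈ F_7, compute rhs = x³ + 6·x + 0 mod 7, then count y ∈ F_7 with y² ≡ rhs.
  x = 0: rhs = 0, matching y values: 0 (1 points).
  x = 1: rhs = 0, matching y values: 0 (1 points).
  x = 2: rhs = 6, matching y values: none (0 points).
  x = 3: rhs = 3, matching y values: none (0 points).
  x = 4: rhs = 4, matching y values: 2, 5 (2 points).
  x = 5: rhs = 1, matching y values: 1, 6 (2 points).
  x = 6: rhs = 0, matching y values: 0 (1 points).
Total affine count: 7.
Full point count |E(F_7)| = 7 + 1 = 8.
Hasse bound: |8 − (7+1)| = |0| = 0 ≤ 2√7 ≈ 5.2915 ✓.


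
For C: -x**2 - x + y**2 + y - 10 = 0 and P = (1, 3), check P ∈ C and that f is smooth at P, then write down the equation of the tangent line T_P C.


Tangent line at P: -3*x + 7*y - 18 = 0.

Step 1: f(1, 3) = 0, so P lies on C.
Step 2: partial derivatives
  f_x(x, y) = -2*x - 1, f_y(x, y) = 2*y + 1.
  f_x(P) = -3, f_y(P) = 7 (gradient nonzero, so P is smooth).
Step 3: tangent line at P: -3·(x − 1) + 7·(y − 3) = 0.
Expanding: -3*x + 7*y - 18 = 0.


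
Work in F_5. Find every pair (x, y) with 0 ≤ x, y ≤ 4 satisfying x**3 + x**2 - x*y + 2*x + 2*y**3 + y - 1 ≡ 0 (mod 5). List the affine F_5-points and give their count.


Affine F_5-points: {(1, 1), (2, 0)}; count = 2.

For each of the 25 pairs (x, y) ∈ F_5², evaluate f(x, y) mod 5. Record the zeros.
  x = 0: [0↦4, 1↦2, 2↦2, 3↦1, 4↦1]  zeros at y ∈ ∅
  x = 1: [0↦3, 1↦0, 2↦4, 3↦2, 4↦1]  zeros at y ∈ {1}
  x = 2: [0↦0, 1↦1, 2↦4, 3↦1, 4↦4]  zeros at y ∈ {0}
  x = 3: [0↦1, 1↦1, 2↦3, 3↦4, 4↦1]  zeros at y ∈ ∅
  x = 4: [0↦2, 1↦1, 2↦2, 3↦2, 4↦3]  zeros at y ∈ ∅
Collecting zeros: affine points = {(1, 1), (2, 0)}.
Total count |C(F_5)_aff| = 2.


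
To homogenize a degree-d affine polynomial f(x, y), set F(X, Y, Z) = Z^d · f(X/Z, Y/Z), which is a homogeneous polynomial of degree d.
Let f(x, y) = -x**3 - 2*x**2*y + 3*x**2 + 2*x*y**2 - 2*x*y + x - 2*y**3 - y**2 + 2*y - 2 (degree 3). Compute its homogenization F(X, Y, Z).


F(X, Y, Z) = -X**3 - 2*X**2*Y + 3*X**2*Z + 2*X*Y**2 - 2*X*Y*Z + X*Z**2 - 2*Y**3 - Y**2*Z + 2*Y*Z**2 - 2*Z**3

deg(f) = 3.
Substitute x = X/Z, y = Y/Z into f, then multiply by Z^3.
  monomial -1·x^3·y^0 ↦ -1·X^3·Y^0·Z^0.
  monomial -2·x^2·y^1 ↦ -2·X^2·Y^1·Z^0.
  monomial 3·x^2·y^0 ↦ 3·X^2·Y^0·Z^1.
  monomial 2·x^1·y^2 ↦ 2·X^1·Y^2·Z^0.
  monomial -2·x^1·y^1 ↦ -2·X^1·Y^1·Z^1.
  monomial 1·x^1·y^0 ↦ 1·X^1·Y^0·Z^2.
  monomial -2·x^0·y^3 ↦ -2·X^0·Y^3·Z^0.
  monomial -1·x^0·y^2 ↦ -1·X^0·Y^2·Z^1.
  monomial 2·x^0·y^1 ↦ 2·X^0·Y^1·Z^2.
  monomial -2·x^0·y^0 ↦ -2·X^0·Y^0·Z^3.
Collecting: F(X, Y, Z) = -X**3 - 2*X**2*Y + 3*X**2*Z + 2*X*Y**2 - 2*X*Y*Z + X*Z**2 - 2*Y**3 - Y**2*Z + 2*Y*Z**2 - 2*Z**3.


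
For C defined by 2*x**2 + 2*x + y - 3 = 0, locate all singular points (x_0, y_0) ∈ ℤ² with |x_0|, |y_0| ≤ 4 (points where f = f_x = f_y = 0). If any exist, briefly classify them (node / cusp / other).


No singular points in the scanned grid; C is smooth there.

Compute partial derivatives:
  f_x = 4*x + 2.
  f_y = 1.
f_y = 1 is a nonzero constant, so f_y never vanishes: no point (x, y) can satisfy f = f_x = f_y = 0. In particular no (x, y) ∈ {−4, ..., 4}² is singular; the curve is smooth.


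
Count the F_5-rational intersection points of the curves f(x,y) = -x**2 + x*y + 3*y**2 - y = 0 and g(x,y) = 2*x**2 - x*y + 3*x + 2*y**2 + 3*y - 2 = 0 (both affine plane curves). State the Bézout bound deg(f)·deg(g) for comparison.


Common zeros: {(2, 1)}; count = 1; Bézout bound = 4.

deg(f) = 2, deg(g) = 2, so Bézout bound = 4.
Scan x ∈ F_5. For each x, list the y ∈ F_5 with f(x, y) ≡ 0 and those with g(x, y) ≡ 0 (mod 5); the common zeros in that column are the intersection.
  x = 0: f ≡ 0 at y ∈ {0, 2}; g ≡ 0 at y ∈ {3}; common: ∅.
  x = 1: f ≡ 0 at y ∈ ∅; g ≡ 0 at y ∈ {2}; common: ∅.
  x = 2: f ≡ 0 at y ∈ {1, 2}; g ≡ 0 at y ∈ {1}; common: {1}.
  x = 3: f ≡ 0 at y ∈ ∅; g ≡ 0 at y ∈ {0}; common: ∅.
  x = 4: f ≡ 0 at y ∈ {1, 3}; g ≡ 0 at y ∈ {4}; common: ∅.
Collecting: common zeros = {(2, 1)}, so the count is 1.
Comparison with the Bézout bound: 1 ≤ 4 = deg(f)·deg(g), as expected for curves with no common component (the affine F_5-count falls short of the bound because intersections may lie at infinity, over extension fields, or carry multiplicity).


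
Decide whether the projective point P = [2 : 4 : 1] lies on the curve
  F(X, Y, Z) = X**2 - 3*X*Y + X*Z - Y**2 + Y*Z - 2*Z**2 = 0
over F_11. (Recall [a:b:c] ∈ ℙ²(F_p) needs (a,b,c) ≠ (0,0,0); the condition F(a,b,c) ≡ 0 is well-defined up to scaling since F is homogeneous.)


F(2,4,1) ≡ 1 (mod 11); P is NOT on the curve.

Evaluate F(2, 4, 1) term-by-term (mod 11).
  X**2 ↦ 1·4·1·1 = 4
  -3*X*Y ↦ -3·2·4·1 = -24
  X*Z ↦ 1·2·1·1 = 2
  -Y**2 ↦ -1·1·16·1 = -16
  Y*Z ↦ 1·1·4·1 = 4
  -2*Z**2 ↦ -2·1·1·1 = -2
Sum: F(2, 4, 1) = (4) + (-24) + (2) + (-16) + (4) + (-2) = -32.
Reducing mod 11: -32 ≡ 1 (mod 11).
Since F(a, b, c) ≡ 1 ≠ 0 (mod 11), P does NOT lie on the curve.


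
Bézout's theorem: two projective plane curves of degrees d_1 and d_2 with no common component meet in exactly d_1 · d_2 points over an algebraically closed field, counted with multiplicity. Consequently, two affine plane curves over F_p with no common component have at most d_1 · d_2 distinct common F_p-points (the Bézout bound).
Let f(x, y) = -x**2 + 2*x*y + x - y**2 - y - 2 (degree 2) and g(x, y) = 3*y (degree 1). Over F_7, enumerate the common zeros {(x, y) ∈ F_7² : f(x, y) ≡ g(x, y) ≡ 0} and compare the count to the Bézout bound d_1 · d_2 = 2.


Common zeros: {(4, 0)}; count = 1; Bézout bound = 2.

deg(f) = 2, deg(g) = 1, so Bézout bound = 2.
Scan x ∈ F_7. For each x, list the y ∈ F_7 with f(x, y) ≡ 0 and those with g(x, y) ≡ 0 (mod 7); the common zeros in that column are the intersection.
  x = 0: f ≡ 0 at y ∈ {3}; g ≡ 0 at y ∈ {0}; common: ∅.
  x = 1: f ≡ 0 at y ∈ {4}; g ≡ 0 at y ∈ {0}; common: ∅.
  x = 2: f ≡ 0 at y ∈ {5}; g ≡ 0 at y ∈ {0}; common: ∅.
  x = 3: f ≡ 0 at y ∈ {6}; g ≡ 0 at y ∈ {0}; common: ∅.
  x = 4: f ≡ 0 at y ∈ {0}; g ≡ 0 at y ∈ {0}; common: {0}.
  x = 5: f ≡ 0 at y ∈ {1}; g ≡ 0 at y ∈ {0}; common: ∅.
  x = 6: f ≡ 0 at y ∈ {2}; g ≡ 0 at y ∈ {0}; common: ∅.
Collecting: common zeros = {(4, 0)}, so the count is 1.
Comparison with the Bézout bound: 1 ≤ 2 = deg(f)·deg(g), as expected for curves with no common component (the affine F_7-count falls short of the bound because intersections may lie at infinity, over extension fields, or carry multiplicity).


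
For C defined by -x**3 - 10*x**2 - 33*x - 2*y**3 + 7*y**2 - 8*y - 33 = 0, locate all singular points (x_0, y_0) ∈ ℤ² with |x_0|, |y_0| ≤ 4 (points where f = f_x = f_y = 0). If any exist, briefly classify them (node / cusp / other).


Singular points: {(-3, 1)}; classification: node.

Compute partial derivatives:
  f_x = -3*x**2 - 20*x - 33.
  f_y = -6*y**2 + 14*y - 8.
Scan x_0 ∈ {−4, ..., 4}. For each x_0, f_y(x_0, y) is a polynomial in y; find its integer roots y ∈ {−4, ..., 4}, then test f_x and f at those candidates.
  x = -4: f_y(-4, y) = -6*y**2 + 14*y - 8; vanishes at y ∈ {1}. (-4, 1): f_x = -1 ≠ 0.
  x = -3: f_y(-3, y) = -6*y**2 + 14*y - 8; vanishes at y ∈ {1}. (-3, 1): f_x = 0, f = 0 — SINGULAR.
  x = -2: f_y(-2, y) = -6*y**2 + 14*y - 8; vanishes at y ∈ {1}. (-2, 1): f_x = -5 ≠ 0.
  x = -1: f_y(-1, y) = -6*y**2 + 14*y - 8; vanishes at y ∈ {1}. (-1, 1): f_x = -16 ≠ 0.
  x = 0: f_y(0, y) = -6*y**2 + 14*y - 8; vanishes at y ∈ {1}. (0, 1): f_x = -33 ≠ 0.
  x = 1: f_y(1, y) = -6*y**2 + 14*y - 8; vanishes at y ∈ {1}. (1, 1): f_x = -56 ≠ 0.
  x = 2: f_y(2, y) = -6*y**2 + 14*y - 8; vanishes at y ∈ {1}. (2, 1): f_x = -85 ≠ 0.
  x = 3: f_y(3, y) = -6*y**2 + 14*y - 8; vanishes at y ∈ {1}. (3, 1): f_x = -120 ≠ 0.
  x = 4: f_y(4, y) = -6*y**2 + 14*y - 8; vanishes at y ∈ {1}. (4, 1): f_x = -161 ≠ 0.
Only singular point on the grid: (-3, 1).
Classify: substitute x = -3 + u, y = 1 + v and expand: f = -u**3 - u**2 - 2*v**3 + v**2.
No constant or linear terms (consistent with a singular point). Quadratic part: -u**2 + v**2. Cubic part: -u**3 - 2*v**3.
The quadratic part v**2 - u**2 = (v − u)(v + u) splits into two distinct linear factors, so there are two distinct tangent lines y − 1 = ±(x − -3) — this is a node (ordinary double point).
Classification: node.


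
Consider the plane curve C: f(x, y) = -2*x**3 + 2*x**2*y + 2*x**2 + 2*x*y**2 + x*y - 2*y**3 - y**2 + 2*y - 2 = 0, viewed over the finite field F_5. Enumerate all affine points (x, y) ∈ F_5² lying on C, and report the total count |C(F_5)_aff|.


Affine F_5-points: {(2, 0), (2, 2), (4, 1), (4, 2), (4, 3)}; count = 5.

For each of the 25 pairs (x, y) ∈ F_5², evaluate f(x, y) mod 5. Record the zeros.
  x = 0: [0↦3, 1↦2, 2↦2, 3↦1, 4↦2]  zeros at y ∈ ∅
  x = 1: [0↦3, 1↦2, 2↦1, 3↦3, 4↦1]  zeros at y ∈ ∅
  x = 2: [0↦0, 1↦3, 2↦0, 3↦4, 4↦3]  zeros at y ∈ {0, 2}
  x = 3: [0↦2, 1↦3, 2↦2, 3↦2, 4↦1]  zeros at y ∈ ∅
  x = 4: [0↦2, 1↦0, 2↦0, 3↦0, 4↦3]  zeros at y ∈ {1, 2, 3}
Collecting zeros: affine points = {(2, 0), (2, 2), (4, 1), (4, 2), (4, 3)}.
Total count |C(F_5)_aff| = 5.


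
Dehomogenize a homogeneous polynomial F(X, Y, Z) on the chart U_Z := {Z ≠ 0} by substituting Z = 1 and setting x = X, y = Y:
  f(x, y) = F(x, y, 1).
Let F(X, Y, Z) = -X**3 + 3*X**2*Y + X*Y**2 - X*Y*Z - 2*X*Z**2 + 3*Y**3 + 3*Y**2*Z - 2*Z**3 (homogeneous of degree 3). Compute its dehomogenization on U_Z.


f(x, y) = -x**3 + 3*x**2*y + x*y**2 - x*y - 2*x + 3*y**3 + 3*y**2 - 2

On U_Z we set Z = 1. Each monomial c·X^i·Y^j·Z^k in F becomes c·x^i·y^j·1^k = c·x^i·y^j.
Substituting Z = 1: F(X, Y, 1) = -x**3 + 3*x**2*y + x*y**2 - x*y - 2*x + 3*y**3 + 3*y**2 - 2.
Note: deg(f) ≤ deg(F) = 3; strict inequality happens when F is divisible by Z (lost terms).


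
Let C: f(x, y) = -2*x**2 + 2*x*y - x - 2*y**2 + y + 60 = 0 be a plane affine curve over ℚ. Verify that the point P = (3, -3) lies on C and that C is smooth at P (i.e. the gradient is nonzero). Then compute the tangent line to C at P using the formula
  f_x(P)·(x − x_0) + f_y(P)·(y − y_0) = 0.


Tangent line at P: -19*x + 19*y + 114 = 0.

Step 1: f(3, -3) = 0, so P lies on C.
Step 2: partial derivatives
  f_x(x, y) = -4*x + 2*y - 1, f_y(x, y) = 2*x - 4*y + 1.
  f_x(P) = -19, f_y(P) = 19 (gradient nonzero, so P is smooth).
Step 3: tangent line at P: -19·(x − 3) + 19·(y − -3) = 0.
Expanding: -19*x + 19*y + 114 = 0.


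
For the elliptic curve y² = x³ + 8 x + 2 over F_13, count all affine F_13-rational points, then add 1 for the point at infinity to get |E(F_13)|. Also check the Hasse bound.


Affine points = {(2, 0), (3, 1), (3, 12), (9, 6), (9, 7), (10, 4), (10, 9), (11, 2), (11, 11)}; affine count = 9; |E(F_13)| = 10.

Discriminant check: Δ ∝ 4a³ + 27b² = 4·8³ + 27·2² = 4·512 + 27·4 ≡ 11 (mod 13). Nonzero ⇒ E is nonsingular.
For each x ∈ F_13, compute rhs = x³ + 8·x + 2 mod 13, then count y ∈ F_13 with y² ≡ rhs.
  x = 0: rhs = 2, matching y values: none (0 points).
  x = 1: rhs = 11, matching y values: none (0 points).
  x = 2: rhs = 0, matching y values: 0 (1 points).
  x = 3: rhs = 1, matching y values: 1, 12 (2 points).
  x = 4: rhs = 7, matching y values: none (0 points).
  x = 5: rhs = 11, matching y values: none (0 points).
  x = 6: rhs = 6, matching y values: none (0 points).
  x = 7: rhs = 11, matching y values: none (0 points).
  x = 8: rhs = 6, matching y values: none (0 points).
  x = 9: rhs = 10, matching y values: 6, 7 (2 points).
  x = 10: rhs = 3, matching y values: 4, 9 (2 points).
  x = 11: rhs = 4, matching y values: 2, 11 (2 points).
  x = 12: rhs = 6, matching y values: none (0 points).
Total affine count: 9.
Full point count |E(F_13)| = 9 + 1 = 10.
Hasse bound: |10 − (13+1)| = |-4| = 4 ≤ 2√13 ≈ 7.2111 ✓.
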